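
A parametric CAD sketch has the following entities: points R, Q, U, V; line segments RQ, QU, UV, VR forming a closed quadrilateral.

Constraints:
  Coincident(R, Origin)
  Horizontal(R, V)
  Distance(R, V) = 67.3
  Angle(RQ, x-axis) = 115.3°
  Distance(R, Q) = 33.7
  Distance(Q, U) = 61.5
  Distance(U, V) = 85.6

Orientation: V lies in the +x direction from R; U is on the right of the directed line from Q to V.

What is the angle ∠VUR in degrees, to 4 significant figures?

46.83°

Checks: |QU| = 61.50 ✓; |UV| = 85.60 ✓.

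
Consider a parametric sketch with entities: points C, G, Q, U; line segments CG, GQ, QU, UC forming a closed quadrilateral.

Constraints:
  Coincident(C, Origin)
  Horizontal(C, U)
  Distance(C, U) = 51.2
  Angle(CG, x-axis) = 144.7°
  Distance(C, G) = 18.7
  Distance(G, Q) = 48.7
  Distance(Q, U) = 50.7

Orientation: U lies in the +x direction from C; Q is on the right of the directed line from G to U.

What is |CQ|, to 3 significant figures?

32.2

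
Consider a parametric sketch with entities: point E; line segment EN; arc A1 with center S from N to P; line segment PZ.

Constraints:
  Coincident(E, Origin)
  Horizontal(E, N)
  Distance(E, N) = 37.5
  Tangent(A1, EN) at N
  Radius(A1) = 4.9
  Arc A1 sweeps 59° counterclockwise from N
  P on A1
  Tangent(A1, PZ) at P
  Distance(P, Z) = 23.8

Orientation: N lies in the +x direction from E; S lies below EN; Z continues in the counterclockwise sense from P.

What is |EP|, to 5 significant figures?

33.385

The tangent condition forces SN to be normal to EN, so S = N + (0, -4.9) = (37.500, -4.9000). On A1, N sits at bearing 90° from S; a 59° counterclockwise sweep puts P at bearing 149°, so P = S + 4.9·(cos 149°, sin 149°) = (33.300, -2.3763). Then |EP| = |P − E| = 33.385.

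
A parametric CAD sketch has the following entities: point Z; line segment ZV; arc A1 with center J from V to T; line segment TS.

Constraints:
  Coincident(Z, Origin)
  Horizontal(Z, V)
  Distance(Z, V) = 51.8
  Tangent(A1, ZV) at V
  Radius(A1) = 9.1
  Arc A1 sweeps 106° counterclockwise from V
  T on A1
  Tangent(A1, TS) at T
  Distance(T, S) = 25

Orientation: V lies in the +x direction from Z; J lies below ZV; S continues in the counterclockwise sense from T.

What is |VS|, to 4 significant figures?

35.69

On A1, V sits at bearing 90° from J; a 106° counterclockwise sweep puts T at bearing 196°, so T = J + 9.1·(cos 196°, sin 196°) = (43.05, -11.61). A1 meets TS tangentially, so JT is at right angles to TS, so TS runs along (−sin 196°, cos 196°); with |TS| = 25.0, S = (49.94, -35.64). Then |VS| = |S − V| = 35.69.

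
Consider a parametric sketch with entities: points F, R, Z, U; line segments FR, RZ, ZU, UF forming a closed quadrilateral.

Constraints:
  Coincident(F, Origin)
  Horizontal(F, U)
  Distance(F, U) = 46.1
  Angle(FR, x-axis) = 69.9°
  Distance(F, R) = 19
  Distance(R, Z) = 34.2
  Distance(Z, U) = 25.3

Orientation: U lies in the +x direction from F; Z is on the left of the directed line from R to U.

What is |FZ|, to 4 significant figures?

47.00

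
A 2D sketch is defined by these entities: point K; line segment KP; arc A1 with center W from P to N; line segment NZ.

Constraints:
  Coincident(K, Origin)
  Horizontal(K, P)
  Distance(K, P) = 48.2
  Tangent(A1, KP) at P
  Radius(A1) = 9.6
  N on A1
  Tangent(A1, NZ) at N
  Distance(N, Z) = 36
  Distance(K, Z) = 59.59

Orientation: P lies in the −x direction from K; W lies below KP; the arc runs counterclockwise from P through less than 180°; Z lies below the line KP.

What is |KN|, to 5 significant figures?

58.313

Checks: |WN| = 9.600 ✓; ∠(WN, NZ) = 90.00° ✓; |NZ| = 36.00 ✓; |KZ| = 59.59 ✓.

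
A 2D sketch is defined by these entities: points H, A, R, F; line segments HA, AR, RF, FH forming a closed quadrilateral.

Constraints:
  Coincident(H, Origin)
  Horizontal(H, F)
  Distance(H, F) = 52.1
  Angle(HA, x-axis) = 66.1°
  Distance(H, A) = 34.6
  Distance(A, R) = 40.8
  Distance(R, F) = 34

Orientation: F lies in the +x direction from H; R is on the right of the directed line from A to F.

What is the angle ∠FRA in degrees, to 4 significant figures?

82.34°

H is at the origin; H and F share the same y with |HF| = 52.1 and F in +x, so F = (52.1, 0). HA runs at 66.1° with |HA| = 34.6, so A = (14.02, 31.63). R is determined by |AR| = 40.8 and |RF| = 34.0 together: it lies at the intersection of circle(A, 40.8) and circle(F, 34.0). With |AF| = 49.51, the foot of the radical line on AF is 29.89 from A and the perpendicular offset is √(40.8² − 29.89²) = 27.77. Taking the right-of-AF solution: R = (19.27, -8.828).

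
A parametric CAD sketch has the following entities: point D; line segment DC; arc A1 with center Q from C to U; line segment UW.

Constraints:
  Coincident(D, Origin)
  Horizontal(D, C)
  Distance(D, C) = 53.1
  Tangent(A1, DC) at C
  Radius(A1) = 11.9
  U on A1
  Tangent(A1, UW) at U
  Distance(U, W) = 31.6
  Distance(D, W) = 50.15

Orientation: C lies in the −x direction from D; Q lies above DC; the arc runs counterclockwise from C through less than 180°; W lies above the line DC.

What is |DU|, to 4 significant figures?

42.57

Checks: |QU| = 11.90 ✓; ∠(QU, UW) = 90.00° ✓; |UW| = 31.60 ✓; |DW| = 50.15 ✓.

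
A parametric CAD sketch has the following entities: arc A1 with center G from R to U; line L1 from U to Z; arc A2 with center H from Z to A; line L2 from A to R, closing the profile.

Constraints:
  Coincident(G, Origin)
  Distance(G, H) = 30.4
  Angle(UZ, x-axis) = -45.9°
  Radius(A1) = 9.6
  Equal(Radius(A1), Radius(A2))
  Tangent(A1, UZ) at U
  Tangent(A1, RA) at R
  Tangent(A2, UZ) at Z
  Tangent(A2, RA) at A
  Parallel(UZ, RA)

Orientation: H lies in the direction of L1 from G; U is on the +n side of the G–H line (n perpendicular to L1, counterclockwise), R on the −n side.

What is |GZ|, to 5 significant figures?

31.880

Tangency of A1 to both parallel lines with radius 9.6 puts U and R at G ± 9.6·n: U = (6.8940, 6.6808), R = (-6.8940, -6.6808). Equal radii place Z and A the same way about H: Z = H + 9.6·n = (28.050, -15.150), A = H − 9.6·n = (14.262, -28.512). Then |GZ| = |Z − G| = 31.880.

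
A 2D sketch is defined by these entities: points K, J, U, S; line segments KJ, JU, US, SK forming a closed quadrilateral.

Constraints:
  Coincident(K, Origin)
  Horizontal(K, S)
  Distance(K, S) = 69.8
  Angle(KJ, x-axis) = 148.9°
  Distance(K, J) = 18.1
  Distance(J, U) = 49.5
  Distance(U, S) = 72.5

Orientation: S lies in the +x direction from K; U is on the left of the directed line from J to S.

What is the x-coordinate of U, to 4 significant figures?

15.45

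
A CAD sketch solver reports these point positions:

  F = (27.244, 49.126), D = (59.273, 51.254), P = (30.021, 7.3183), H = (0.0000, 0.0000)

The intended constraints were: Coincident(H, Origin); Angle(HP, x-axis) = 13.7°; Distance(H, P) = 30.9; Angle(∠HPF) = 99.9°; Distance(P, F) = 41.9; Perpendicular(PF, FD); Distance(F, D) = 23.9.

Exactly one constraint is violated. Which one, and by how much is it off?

Distance(F, D) = 23.9 — off by 8.20.

H = (0.00, 0.00) ✓; HP at 13.70° ✓; |HP| = 30.90 ✓; ∠HPF = 99.90° ✓; |PF| = 41.90 ✓; ∠(PF, FD) = 90.00° ✓; |FD| = 32.10 ✗.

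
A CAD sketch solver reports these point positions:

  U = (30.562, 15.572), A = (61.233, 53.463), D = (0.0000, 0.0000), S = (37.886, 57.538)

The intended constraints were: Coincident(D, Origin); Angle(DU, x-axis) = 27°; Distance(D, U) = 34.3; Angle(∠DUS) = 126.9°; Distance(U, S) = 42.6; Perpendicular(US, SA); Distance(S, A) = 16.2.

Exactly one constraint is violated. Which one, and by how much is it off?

Distance(S, A) = 16.2 — off by 7.50.

D = (0.00, 0.00) ✓; DU at 27.00° ✓; |DU| = 34.30 ✓; ∠DUS = 126.9° ✓; |US| = 42.60 ✓; ∠(US, SA) = 90.00° ✓; |SA| = 23.70 ✗.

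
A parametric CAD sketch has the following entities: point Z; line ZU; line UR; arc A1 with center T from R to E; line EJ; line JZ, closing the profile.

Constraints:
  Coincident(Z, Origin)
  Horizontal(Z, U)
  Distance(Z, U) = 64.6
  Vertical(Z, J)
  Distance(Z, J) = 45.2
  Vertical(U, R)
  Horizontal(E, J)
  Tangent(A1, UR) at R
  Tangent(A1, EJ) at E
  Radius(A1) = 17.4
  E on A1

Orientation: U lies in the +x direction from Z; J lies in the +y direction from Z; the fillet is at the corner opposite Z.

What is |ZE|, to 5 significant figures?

65.352

The virtual corner opposite Z is at (64.600, 45.200). Since A1 is tangent to UR there, TR ⟂ UR and tangency of A1 to EJ means the radius TE is perpendicular to EJ, with radius 17.4, so the center T sits 17.4 in from both sides at T = (47.200, 27.800). That places the tangent points at R = (64.600, 27.800) on UR and E = (47.200, 45.200) on EJ. Then |ZE| = |E − Z| = 65.352.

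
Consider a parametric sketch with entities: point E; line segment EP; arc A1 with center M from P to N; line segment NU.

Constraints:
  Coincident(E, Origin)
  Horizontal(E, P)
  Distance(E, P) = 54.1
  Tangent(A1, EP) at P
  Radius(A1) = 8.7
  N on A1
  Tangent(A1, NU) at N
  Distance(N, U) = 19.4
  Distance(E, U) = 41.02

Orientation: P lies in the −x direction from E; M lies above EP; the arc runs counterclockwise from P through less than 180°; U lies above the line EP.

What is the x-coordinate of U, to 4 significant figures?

-35.94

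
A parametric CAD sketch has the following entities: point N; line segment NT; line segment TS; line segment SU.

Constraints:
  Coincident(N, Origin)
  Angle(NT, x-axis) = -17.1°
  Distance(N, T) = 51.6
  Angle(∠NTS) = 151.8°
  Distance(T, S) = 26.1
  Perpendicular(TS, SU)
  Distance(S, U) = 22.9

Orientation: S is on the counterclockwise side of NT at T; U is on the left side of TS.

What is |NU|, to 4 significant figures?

71.59

∠NTS = 151.8°, so TS runs at -17.1° + (180° − 151.8°) = 11.10° from the x-axis; with |TS| = 26.1, S = T + 26.1·(cos 11.10°, sin 11.10°) = (74.93, -10.15). The perpendicularity gives SU at right angles to TS; with |SU| = 22.9 on the left of TS, U = S + 22.9·(-0.1925, 0.9813) = (70.52, 12.32). Then |NU| = |U − N| = 71.59.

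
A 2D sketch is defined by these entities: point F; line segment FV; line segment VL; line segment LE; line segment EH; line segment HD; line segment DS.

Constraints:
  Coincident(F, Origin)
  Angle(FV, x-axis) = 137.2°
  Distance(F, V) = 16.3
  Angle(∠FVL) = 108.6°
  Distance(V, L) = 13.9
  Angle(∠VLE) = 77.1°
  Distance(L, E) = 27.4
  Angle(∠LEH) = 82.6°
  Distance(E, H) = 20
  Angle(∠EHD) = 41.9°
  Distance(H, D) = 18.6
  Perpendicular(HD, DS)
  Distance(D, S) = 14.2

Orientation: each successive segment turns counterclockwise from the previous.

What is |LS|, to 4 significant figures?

26.23

∠EHD = 41.9° gives HD at -173.0° from the x-axis; with |HD| = 18.6, D = (-11.32, -3.296). HD is perpendicular to DS, so DS runs at -83.00°; with |DS| = 14.2, S = (-9.591, -17.39). Then |LS| = |S − L| = 26.23.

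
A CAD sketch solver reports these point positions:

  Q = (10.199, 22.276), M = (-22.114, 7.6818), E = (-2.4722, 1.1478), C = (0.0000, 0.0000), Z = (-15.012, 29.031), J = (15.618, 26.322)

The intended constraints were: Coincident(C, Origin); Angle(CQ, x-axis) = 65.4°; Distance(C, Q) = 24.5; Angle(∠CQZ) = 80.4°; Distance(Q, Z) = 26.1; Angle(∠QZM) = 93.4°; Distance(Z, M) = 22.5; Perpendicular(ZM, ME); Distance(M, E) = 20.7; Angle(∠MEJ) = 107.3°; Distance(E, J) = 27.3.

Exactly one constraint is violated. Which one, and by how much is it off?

Distance(E, J) = 27.3 — off by 3.70.

C = (0.00, 0.00) ✓; CQ at 65.40° ✓; |CQ| = 24.50 ✓; ∠CQZ = 80.40° ✓; |QZ| = 26.10 ✓; ∠QZM = 93.40° ✓; |ZM| = 22.50 ✓; ∠(ZM, ME) = 90.00° ✓; |ME| = 20.70 ✓; ∠MEJ = 107.3° ✓; |EJ| = 31.00 ✗.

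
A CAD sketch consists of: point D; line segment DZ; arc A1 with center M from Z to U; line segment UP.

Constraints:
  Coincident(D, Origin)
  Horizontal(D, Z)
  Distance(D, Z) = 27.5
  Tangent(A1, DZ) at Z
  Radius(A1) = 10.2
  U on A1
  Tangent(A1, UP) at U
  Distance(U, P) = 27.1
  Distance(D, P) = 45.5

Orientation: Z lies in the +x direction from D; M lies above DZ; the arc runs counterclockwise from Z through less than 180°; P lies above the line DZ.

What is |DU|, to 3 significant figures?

39.5

D is at the origin; D and Z share the same y with |DZ| = 27.5 and Z on the +x side, so Z = (27.5, 0.00). Tangency of A1 to DZ means the radius MZ is perpendicular to DZ, so M = Z + (0, 10.2) = (27.5, 10.2). Since MU ⟂ UP (tangency), |MP| = √(10.2² + 27.1²) = 29.0 regardless of where U sits on A1. So P lies on both circle(D, 45.5) and circle(M, 29.0); the above-DZ intersection is P = (23.6, 38.9). U is the foot of the tangent from P: U = (36.5, 15.0).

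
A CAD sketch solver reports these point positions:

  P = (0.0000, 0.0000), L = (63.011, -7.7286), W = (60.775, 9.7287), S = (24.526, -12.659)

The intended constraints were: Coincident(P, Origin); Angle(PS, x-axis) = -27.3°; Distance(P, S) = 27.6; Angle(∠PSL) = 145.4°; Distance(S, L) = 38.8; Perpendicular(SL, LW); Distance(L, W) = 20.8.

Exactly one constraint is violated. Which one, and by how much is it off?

Distance(L, W) = 20.8 — off by 3.20.

P = (0.00, 0.00) ✓; PS at -27.30° ✓; |PS| = 27.60 ✓; ∠PSL = 145.4° ✓; |SL| = 38.80 ✓; ∠(SL, LW) = 90.00° ✓; |LW| = 17.60 ✗.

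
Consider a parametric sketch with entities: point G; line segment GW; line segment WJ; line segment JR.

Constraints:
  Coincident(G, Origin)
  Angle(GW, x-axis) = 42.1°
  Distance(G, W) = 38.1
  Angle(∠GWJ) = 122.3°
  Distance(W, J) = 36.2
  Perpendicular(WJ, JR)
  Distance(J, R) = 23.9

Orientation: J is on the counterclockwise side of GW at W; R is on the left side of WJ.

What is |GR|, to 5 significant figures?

57.165

∠GWJ = 122.3°, so WJ runs at 42.1° + (180° − 122.3°) = 99.800° from the x-axis; with |WJ| = 36.2, J = W + 36.2·(cos 99.800°, sin 99.800°) = (22.108, 61.215). WJ ⟂ JR; with |JR| = 23.9 on the left of WJ, R = J + 23.9·(-0.98541, -0.17021) = (-1.4436, 57.147). Then |GR| = |R − G| = 57.165.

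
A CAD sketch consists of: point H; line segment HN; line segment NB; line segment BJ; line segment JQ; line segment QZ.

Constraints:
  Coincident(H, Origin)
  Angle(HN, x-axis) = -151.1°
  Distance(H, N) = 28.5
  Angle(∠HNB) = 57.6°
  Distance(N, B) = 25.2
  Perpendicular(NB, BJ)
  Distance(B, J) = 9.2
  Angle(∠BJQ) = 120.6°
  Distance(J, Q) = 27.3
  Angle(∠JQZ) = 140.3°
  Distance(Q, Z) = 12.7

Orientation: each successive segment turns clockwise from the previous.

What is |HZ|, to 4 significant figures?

26.28

H is at the origin; HN runs at -151.1° with length 28.5, so N = (-24.95, -13.77). ∠HNB = 57.6° gives NB at 86.50° from the x-axis; with |NB| = 25.2, B = (-23.41, 11.38). The perpendicularity gives BJ at right angles to NB, so BJ runs at -3.500°; with |BJ| = 9.2, J = (-14.23, 10.82). ∠BJQ = 120.6° gives JQ at -62.90° from the x-axis; with |JQ| = 27.3, Q = (-1.793, -13.49). ∠JQZ = 140.3° gives QZ at -102.6° from the x-axis; with |QZ| = 12.7, Z = (-4.564, -25.88). Then |HZ| = |Z − H| = 26.28.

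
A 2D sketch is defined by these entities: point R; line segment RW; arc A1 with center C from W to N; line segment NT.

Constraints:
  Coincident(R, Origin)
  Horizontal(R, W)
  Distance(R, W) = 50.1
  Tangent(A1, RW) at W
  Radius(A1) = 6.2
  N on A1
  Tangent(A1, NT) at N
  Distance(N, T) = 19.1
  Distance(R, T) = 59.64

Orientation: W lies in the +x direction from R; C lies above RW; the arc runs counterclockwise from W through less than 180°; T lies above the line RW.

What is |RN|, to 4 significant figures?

56.68

Checks: ∠(CW, WR) = 90.00° ✓; |CN| = 6.200 ✓; ∠(CN, NT) = 90.00° ✓; |NT| = 19.10 ✓; |RT| = 59.64 ✓.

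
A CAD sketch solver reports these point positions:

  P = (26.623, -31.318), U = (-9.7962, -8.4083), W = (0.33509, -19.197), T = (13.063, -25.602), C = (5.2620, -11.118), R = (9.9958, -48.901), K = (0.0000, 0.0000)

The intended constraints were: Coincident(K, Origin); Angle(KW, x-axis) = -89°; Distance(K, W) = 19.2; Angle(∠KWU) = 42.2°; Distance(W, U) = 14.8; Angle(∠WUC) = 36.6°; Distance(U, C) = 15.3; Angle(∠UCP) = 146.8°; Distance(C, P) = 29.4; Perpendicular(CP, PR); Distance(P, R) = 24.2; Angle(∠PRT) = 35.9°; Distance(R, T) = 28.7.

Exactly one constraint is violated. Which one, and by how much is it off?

Distance(R, T) = 28.7 — off by 5.20.

K = (0.00, 0.00) ✓; KW at -89.00° ✓; |KW| = 19.20 ✓; ∠KWU = 42.20° ✓; |WU| = 14.80 ✓; ∠WUC = 36.60° ✓; |UC| = 15.30 ✓; ∠UCP = 146.8° ✓; |CP| = 29.40 ✓; ∠(CP, PR) = 90.00° ✓; |PR| = 24.20 ✓; ∠PRT = 35.90° ✓; |RT| = 23.50 ✗.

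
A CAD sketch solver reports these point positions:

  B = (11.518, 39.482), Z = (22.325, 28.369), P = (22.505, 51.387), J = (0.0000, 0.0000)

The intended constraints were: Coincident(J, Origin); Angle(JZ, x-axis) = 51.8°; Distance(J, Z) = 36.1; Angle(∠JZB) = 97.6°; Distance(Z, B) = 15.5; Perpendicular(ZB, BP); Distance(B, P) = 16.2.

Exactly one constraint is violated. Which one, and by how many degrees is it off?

Perpendicular(ZB, BP) — off by 3.10°.

J = (0.00, 0.00) ✓; JZ at 51.80° ✓; |JZ| = 36.10 ✓; ∠JZB = 97.60° ✓; |ZB| = 15.50 ✓; ∠(ZB, BP) = 86.90° ✗; |BP| = 16.20 ✓.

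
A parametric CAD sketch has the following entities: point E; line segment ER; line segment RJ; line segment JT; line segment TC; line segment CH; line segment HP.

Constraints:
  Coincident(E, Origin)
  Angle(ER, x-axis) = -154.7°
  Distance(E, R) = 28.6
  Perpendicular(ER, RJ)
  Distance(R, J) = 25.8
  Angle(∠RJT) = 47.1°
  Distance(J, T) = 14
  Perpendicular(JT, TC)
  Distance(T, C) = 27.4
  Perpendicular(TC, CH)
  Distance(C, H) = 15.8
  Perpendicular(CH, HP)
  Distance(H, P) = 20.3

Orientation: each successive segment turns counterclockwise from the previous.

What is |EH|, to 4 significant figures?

49.07

E is at the origin; ER runs at -154.7° with length 28.6, so R = (-25.86, -12.22). The perpendicularity gives RJ at right angles to ER, so RJ runs at -64.70°; with |RJ| = 25.8, J = (-14.83, -35.55). ∠RJT = 47.1° gives JT at 68.20° from the x-axis; with |JT| = 14.0, T = (-9.632, -22.55). JT ⟂ TC, so TC runs at 158.2°; with |TC| = 27.4, C = (-35.07, -12.37). The perpendicularity gives CH at right angles to TC, so CH runs at -111.8°; with |CH| = 15.8, H = (-40.94, -27.04). Then |EH| = |H − E| = 49.07.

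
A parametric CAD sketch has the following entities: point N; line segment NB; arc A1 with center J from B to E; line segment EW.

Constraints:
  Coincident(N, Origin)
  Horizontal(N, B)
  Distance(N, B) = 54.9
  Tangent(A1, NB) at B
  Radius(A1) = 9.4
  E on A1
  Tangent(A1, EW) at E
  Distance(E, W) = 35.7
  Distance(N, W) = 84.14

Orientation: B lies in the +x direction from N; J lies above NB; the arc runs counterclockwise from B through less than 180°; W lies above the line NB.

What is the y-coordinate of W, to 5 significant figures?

41.449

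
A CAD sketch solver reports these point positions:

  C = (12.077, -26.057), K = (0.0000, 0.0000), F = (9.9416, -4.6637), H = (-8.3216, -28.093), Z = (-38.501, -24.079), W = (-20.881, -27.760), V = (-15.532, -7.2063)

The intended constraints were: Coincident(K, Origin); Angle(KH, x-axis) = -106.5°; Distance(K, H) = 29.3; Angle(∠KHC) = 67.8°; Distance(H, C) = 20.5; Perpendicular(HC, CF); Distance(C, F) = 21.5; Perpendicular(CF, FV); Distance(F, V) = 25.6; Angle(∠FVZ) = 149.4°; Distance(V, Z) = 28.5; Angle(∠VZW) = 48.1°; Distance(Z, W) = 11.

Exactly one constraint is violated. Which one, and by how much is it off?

Distance(Z, W) = 11 — off by 7.00.

K = (0.00, 0.00) ✓; KH at -106.5° ✓; |KH| = 29.30 ✓; ∠KHC = 67.80° ✓; |HC| = 20.50 ✓; ∠(HC, CF) = 90.00° ✓; |CF| = 21.50 ✓; ∠(CF, FV) = 90.00° ✓; |FV| = 25.60 ✓; ∠FVZ = 149.4° ✓; |VZ| = 28.50 ✓; ∠VZW = 48.10° ✓; |ZW| = 18.00 ✗.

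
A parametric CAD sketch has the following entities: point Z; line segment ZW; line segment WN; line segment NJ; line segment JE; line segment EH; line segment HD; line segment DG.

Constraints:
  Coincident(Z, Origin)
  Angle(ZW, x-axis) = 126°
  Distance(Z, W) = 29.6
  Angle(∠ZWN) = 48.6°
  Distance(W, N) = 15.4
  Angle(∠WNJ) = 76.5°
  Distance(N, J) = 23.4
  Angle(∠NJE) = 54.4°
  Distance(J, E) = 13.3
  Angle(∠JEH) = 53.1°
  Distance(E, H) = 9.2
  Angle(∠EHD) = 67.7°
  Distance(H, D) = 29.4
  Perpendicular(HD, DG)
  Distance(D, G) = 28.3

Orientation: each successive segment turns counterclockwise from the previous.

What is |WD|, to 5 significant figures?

39.989

∠JEH = 53.1° gives EH at -106.60° from the x-axis; with |EH| = 9.2, H = (-7.9002, 11.160). ∠EHD = 67.7° gives HD at 5.7000° from the x-axis; with |HD| = 29.4, D = (21.354, 14.080). Then |WD| = |D − W| = 39.989.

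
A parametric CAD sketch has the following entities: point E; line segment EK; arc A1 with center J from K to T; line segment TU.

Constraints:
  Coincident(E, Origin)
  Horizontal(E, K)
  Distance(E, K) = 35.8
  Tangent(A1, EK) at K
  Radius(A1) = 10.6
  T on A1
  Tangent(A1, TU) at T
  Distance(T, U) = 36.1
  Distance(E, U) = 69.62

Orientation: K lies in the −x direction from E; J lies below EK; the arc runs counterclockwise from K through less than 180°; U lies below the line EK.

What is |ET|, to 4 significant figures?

46.81

Checks: ∠(JK, KE) = 90.00° ✓; |JT| = 10.60 ✓; ∠(JT, TU) = 90.00° ✓; |TU| = 36.10 ✓; |EU| = 69.62 ✓.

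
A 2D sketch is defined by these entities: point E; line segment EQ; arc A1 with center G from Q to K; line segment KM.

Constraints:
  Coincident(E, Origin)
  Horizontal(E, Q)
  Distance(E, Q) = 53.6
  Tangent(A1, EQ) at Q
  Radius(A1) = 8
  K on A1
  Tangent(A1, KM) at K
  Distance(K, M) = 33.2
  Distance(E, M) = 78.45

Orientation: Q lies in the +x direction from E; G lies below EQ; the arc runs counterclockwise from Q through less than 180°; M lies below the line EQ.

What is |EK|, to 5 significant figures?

49.110

Checks: |GK| = 8.000 ✓; ∠(GK, KM) = 90.00° ✓; |KM| = 33.20 ✓; |EM| = 78.45 ✓.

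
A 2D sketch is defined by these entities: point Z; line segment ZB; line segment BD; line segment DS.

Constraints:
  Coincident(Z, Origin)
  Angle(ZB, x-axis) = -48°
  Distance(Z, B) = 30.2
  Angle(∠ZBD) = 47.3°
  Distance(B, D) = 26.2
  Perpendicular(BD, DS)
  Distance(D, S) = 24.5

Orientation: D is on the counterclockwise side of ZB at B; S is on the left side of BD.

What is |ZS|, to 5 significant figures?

6.1668

Z is at the origin; ZB runs at -48.0° with length 30.2, so B = 30.2·(cos -48.0°, sin -48.0°) = (20.208, -22.443). ∠ZBD = 47.3°, so BD runs at -48.0° + (180° − 47.3°) = 84.700° from the x-axis; with |BD| = 26.2, D = B + 26.2·(cos 84.700°, sin 84.700°) = (22.628, 3.6450). BD is perpendicular to DS; with |DS| = 24.5 on the left of BD, S = D + 24.5·(-0.99572, 0.092371) = (-1.7674, 5.9081). Then |ZS| = |S − Z| = 6.1668.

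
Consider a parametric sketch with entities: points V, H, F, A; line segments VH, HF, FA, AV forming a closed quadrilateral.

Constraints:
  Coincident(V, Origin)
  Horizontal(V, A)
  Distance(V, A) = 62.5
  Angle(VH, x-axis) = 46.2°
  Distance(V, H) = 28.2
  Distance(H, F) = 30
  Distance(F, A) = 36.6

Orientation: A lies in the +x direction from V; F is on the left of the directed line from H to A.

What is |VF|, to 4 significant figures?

57.21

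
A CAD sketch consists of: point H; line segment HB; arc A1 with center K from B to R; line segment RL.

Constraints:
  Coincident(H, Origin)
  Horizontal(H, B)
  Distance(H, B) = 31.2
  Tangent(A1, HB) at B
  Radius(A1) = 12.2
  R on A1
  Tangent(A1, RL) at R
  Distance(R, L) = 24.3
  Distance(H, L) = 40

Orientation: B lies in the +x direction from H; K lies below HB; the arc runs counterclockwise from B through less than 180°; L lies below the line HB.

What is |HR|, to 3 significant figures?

22.3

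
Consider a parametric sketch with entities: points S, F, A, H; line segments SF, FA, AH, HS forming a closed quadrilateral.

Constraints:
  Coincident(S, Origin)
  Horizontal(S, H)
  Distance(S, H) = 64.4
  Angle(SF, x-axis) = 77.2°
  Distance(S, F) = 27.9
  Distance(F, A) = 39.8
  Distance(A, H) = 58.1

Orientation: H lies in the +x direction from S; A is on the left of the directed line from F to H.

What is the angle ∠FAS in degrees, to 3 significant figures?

16.1°

S is at the origin; S and H share the same y with |SH| = 64.4 and H in +x, so H = (64.4, 0). SF runs at 77.2° with |SF| = 27.9, so F = (6.18, 27.2). A is determined by |FA| = 39.8 and |AH| = 58.1 together: it lies at the intersection of circle(F, 39.8) and circle(H, 58.1). With |FH| = 64.3, the foot of the radical line on FH is 18.2 from F and the perpendicular offset is √(39.8² − 18.2²) = 35.4. Taking the left-of-FH solution: A = (37.6, 51.6).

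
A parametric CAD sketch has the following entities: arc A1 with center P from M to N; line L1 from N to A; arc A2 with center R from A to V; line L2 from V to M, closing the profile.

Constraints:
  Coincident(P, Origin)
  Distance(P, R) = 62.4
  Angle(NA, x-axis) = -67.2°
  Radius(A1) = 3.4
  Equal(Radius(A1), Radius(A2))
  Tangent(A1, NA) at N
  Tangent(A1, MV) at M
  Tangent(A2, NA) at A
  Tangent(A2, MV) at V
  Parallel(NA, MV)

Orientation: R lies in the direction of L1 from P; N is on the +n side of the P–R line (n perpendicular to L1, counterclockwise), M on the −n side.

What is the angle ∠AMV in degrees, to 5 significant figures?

6.2192°

Tangency of A1 to both parallel lines with radius 3.4 puts N and M at P ± 3.4·n: N = (3.1343, 1.3176), M = (-3.1343, -1.3176). Equal radii place A and V the same way about R: A = R + 3.4·n = (27.315, -56.207), V = R − 3.4·n = (21.047, -58.842). Then cos ∠AMV = MA·MV / (|MA||MV|), giving 6.2192°.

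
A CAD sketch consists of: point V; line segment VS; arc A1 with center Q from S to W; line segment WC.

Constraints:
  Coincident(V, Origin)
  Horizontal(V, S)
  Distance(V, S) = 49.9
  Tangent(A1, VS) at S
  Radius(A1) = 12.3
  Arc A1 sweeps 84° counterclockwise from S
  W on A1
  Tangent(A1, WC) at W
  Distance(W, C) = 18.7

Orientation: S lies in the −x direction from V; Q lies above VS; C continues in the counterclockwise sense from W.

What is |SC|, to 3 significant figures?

32.8

V is at the origin; VS is horizontal with |VS| = 49.9 and S on the −x side, so S = (-49.9, 0.00). Tangency of A1 to VS means the radius QS is perpendicular to VS, so Q = S + (0, 12.3) = (-49.9, 12.3). On A1, S sits at bearing -90° from Q; an 84° counterclockwise sweep puts W at bearing -6°, so W = Q + 12.3·(cos -6°, sin -6°) = (-37.7, 11.0). Tangency of A1 to WC means the radius QW is perpendicular to WC, so WC runs along (−sin -6°, cos -6°); with |WC| = 18.7, C = (-35.7, 29.6). Then |SC| = |C − S| = 32.8.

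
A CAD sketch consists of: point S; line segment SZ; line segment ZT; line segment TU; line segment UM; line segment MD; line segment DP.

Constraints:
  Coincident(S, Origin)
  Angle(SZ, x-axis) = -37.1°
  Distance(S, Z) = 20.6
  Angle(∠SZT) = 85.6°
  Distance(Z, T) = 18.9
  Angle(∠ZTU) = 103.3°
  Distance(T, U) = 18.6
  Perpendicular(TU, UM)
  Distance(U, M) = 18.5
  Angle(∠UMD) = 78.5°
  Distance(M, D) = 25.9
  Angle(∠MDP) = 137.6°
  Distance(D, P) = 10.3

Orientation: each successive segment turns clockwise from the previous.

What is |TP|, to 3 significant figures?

13.8

∠UMD = 78.5° gives MD at -39.7° from the x-axis; with |MD| = 25.9, D = (16.2, -18.0). ∠MDP = 137.6° gives DP at -82.1° from the x-axis; with |DP| = 10.3, P = (17.6, -28.2). Then |TP| = |P − T| = 13.8.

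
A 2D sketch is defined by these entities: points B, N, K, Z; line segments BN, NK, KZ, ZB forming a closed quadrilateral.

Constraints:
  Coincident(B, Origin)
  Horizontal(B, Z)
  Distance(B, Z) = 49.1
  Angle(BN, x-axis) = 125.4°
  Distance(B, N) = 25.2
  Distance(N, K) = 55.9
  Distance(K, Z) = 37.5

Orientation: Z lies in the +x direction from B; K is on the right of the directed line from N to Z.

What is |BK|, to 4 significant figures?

30.75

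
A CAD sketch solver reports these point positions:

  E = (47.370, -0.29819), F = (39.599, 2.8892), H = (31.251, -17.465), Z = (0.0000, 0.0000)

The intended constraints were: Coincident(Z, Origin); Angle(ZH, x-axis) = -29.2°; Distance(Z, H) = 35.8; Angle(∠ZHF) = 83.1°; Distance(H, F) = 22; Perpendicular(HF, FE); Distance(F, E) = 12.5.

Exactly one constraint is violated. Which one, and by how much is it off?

Distance(F, E) = 12.5 — off by 4.10.

Z = (0.00, 0.00) ✓; ZH at -29.20° ✓; |ZH| = 35.80 ✓; ∠ZHF = 83.10° ✓; |HF| = 22.00 ✓; ∠(HF, FE) = 90.00° ✓; |FE| = 8.399 ✗.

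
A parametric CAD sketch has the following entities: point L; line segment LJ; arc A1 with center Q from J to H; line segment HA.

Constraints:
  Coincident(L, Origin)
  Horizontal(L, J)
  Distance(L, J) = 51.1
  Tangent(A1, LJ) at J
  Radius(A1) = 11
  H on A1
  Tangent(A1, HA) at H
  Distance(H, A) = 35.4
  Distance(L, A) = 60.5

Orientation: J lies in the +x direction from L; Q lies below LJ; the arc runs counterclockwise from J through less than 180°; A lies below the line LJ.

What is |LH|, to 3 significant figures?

41.5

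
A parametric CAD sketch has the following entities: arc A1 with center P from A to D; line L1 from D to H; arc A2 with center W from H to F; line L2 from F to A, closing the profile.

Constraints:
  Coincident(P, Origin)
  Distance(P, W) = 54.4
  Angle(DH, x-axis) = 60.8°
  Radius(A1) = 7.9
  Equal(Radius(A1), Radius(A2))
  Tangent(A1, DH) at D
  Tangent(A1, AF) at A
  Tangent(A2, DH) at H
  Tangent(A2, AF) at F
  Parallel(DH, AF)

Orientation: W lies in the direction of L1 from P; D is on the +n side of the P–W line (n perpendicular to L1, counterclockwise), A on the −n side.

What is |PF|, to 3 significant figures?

55.0

The slot axis is L1's direction at 60.8°, so u = (cos 60.8°, sin 60.8°) = (0.488, 0.873) and n = (−sin 60.8°, cos 60.8°) = (-0.873, 0.488). P is at the origin and W lies 54.4 along u from P, so W = 54.4·u = (26.5, 47.5). Tangency of A1 to both parallel lines with radius 7.9 puts D and A at P ± 7.9·n: D = (-6.90, 3.85), A = (6.90, -3.85). Equal radii place H and F the same way about W: H = W + 7.9·n = (19.6, 51.3), F = W − 7.9·n = (33.4, 43.6). Then |PF| = |F − P| = 55.0.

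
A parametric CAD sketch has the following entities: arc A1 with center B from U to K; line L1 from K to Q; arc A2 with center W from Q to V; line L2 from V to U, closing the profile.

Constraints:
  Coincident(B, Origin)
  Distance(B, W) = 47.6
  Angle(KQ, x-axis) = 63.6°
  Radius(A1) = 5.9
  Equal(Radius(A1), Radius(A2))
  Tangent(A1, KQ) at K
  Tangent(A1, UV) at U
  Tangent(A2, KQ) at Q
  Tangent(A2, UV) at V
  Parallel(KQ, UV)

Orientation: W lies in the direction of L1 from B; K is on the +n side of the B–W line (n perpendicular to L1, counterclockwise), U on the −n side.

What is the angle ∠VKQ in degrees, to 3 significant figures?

13.9°

Tangency of A1 to both parallel lines with radius 5.9 puts K and U at B ± 5.9·n: K = (-5.28, 2.62), U = (5.28, -2.62). Equal radii place Q and V the same way about W: Q = W + 5.9·n = (15.9, 45.3), V = W − 5.9·n = (26.4, 40.0). Then cos ∠VKQ = KV·KQ / (|KV||KQ|), giving 13.9°.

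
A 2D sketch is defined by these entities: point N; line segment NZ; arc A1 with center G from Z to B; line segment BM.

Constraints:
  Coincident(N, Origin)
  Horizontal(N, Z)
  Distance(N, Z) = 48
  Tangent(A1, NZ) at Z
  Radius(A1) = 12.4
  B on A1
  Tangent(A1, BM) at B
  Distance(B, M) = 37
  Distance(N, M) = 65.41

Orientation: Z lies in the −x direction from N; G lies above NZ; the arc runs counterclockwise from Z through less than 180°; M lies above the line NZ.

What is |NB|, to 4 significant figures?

38.46

N is at the origin; N and Z share the same y with |NZ| = 48.0 and Z on the −x side, so Z = (-48.00, 0.000). Tangency of A1 to NZ means the radius GZ is perpendicular to NZ, so G = Z + (0, 12.4) = (-48.00, 12.40). Since GB ⟂ BM (tangency), |GM| = √(12.4² + 37.0²) = 39.02 regardless of where B sits on A1. So M lies on both circle(N, 65.41) and circle(G, 39.02); the above-NZ intersection is M = (-41.18, 50.82). B is the foot of the tangent from M: B = (-35.73, 14.22).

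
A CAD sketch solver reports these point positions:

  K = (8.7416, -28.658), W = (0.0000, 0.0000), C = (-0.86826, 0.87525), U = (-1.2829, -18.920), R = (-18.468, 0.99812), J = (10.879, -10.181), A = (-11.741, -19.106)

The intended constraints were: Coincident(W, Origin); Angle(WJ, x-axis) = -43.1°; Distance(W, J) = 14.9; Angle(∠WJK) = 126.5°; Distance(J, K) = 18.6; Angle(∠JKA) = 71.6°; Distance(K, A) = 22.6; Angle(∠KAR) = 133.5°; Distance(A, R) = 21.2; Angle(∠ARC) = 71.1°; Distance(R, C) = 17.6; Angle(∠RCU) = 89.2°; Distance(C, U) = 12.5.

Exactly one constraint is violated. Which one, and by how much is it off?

Distance(C, U) = 12.5 — off by 7.30.

W = (0.00, 0.00) ✓; WJ at -43.10° ✓; |WJ| = 14.90 ✓; ∠WJK = 126.5° ✓; |JK| = 18.60 ✓; ∠JKA = 71.60° ✓; |KA| = 22.60 ✓; ∠KAR = 133.5° ✓; |AR| = 21.20 ✓; ∠ARC = 71.10° ✓; |RC| = 17.60 ✓; ∠RCU = 89.20° ✓; |CU| = 19.80 ✗.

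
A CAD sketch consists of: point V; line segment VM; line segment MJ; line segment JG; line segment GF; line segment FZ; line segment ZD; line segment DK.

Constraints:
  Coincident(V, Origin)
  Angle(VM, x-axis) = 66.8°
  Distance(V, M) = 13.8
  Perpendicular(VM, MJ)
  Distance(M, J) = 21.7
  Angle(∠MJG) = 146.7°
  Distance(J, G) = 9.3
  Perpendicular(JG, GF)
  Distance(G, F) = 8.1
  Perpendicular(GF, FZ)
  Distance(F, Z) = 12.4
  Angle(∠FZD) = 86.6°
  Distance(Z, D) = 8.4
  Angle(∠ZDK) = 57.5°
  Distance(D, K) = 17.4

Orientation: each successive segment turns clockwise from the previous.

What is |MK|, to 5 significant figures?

29.697

∠FZD = 86.6° gives ZD at 30.100° from the x-axis; with |ZD| = 8.4, D = (24.183, 6.4626). ∠ZDK = 57.5° gives DK at -92.400° from the x-axis; with |DK| = 17.4, K = (23.455, -10.922). Then |MK| = |K − M| = 29.697.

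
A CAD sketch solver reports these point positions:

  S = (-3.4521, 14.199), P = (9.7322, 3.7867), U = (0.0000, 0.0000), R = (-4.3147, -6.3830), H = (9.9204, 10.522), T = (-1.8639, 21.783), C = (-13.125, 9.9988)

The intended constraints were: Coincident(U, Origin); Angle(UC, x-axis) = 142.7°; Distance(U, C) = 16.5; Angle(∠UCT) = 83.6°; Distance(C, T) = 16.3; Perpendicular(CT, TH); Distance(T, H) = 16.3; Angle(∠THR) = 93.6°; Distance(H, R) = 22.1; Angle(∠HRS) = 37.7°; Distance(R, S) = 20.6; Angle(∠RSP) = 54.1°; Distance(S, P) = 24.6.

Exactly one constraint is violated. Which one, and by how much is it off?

Distance(S, P) = 24.6 — off by 7.80.

U = (0.00, 0.00) ✓; UC at 142.7° ✓; |UC| = 16.50 ✓; ∠UCT = 83.60° ✓; |CT| = 16.30 ✓; ∠(CT, TH) = 90.00° ✓; |TH| = 16.30 ✓; ∠THR = 93.60° ✓; |HR| = 22.10 ✓; ∠HRS = 37.70° ✓; |RS| = 20.60 ✓; ∠RSP = 54.10° ✓; |SP| = 16.80 ✗.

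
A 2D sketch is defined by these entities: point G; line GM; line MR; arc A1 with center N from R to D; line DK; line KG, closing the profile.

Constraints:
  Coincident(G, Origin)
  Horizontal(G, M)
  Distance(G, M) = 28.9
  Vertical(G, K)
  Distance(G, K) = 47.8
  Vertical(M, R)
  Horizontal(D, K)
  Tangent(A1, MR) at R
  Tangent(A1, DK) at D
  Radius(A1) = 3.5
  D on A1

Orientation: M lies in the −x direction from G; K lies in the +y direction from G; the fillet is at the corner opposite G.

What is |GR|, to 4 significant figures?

52.89

G is at the origin; G and M share the same y with |GM| = 28.9 and M on the −x side, so M = (-28.90, 0.000). G and K share the same x with |GK| = 47.8 and K on the +y side, so K = (0.000, 47.80). The virtual corner opposite G is at (-28.90, 47.80). The tangent condition forces NR to be normal to MR and A1 meets DK tangentially, so ND is at right angles to DK, with radius 3.5, so the center N sits 3.5 in from both sides at N = (-25.40, 44.30). That places the tangent points at R = (-28.90, 44.30) on MR and D = (-25.40, 47.80) on DK. Then |GR| = |R − G| = 52.89.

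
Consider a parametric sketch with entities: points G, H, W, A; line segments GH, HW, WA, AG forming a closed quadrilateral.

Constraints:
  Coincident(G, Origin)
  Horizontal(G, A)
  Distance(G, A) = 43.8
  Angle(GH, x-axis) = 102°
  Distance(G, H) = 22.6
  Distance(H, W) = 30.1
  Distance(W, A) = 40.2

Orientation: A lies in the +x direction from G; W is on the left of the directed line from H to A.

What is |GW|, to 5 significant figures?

41.194

G is at the origin; G and A share the same y with |GA| = 43.8 and A in +x, so A = (43.8, 0). GH runs at 102.0° with |GH| = 22.6, so H = (-4.6988, 22.106). W is determined by |HW| = 30.1 and |WA| = 40.2 together: it lies at the intersection of circle(H, 30.1) and circle(A, 40.2). With |HA| = 53.299, the foot of the radical line on HA is 19.989 from H and the perpendicular offset is √(30.1² − 19.989²) = 22.505. Taking the left-of-HA solution: W = (22.824, 34.293).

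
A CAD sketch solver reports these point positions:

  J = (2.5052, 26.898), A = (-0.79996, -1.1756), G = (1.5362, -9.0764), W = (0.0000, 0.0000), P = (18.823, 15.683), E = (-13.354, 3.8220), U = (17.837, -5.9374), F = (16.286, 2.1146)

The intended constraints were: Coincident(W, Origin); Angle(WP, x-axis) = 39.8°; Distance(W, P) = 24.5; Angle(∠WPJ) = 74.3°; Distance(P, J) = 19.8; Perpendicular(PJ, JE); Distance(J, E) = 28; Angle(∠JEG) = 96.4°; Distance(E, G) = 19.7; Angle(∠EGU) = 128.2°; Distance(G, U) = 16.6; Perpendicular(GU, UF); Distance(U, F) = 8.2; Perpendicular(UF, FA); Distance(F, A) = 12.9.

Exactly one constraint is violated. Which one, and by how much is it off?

Distance(F, A) = 12.9 — off by 4.50.

W = (0.00, 0.00) ✓; WP at 39.80° ✓; |WP| = 24.50 ✓; ∠WPJ = 74.30° ✓; |PJ| = 19.80 ✓; ∠(PJ, JE) = 90.00° ✓; |JE| = 28.00 ✓; ∠JEG = 96.40° ✓; |EG| = 19.70 ✓; ∠EGU = 128.2° ✓; |GU| = 16.60 ✓; ∠(GU, UF) = 90.00° ✓; |UF| = 8.200 ✓; ∠(UF, FA) = 90.00° ✓; |FA| = 17.40 ✗.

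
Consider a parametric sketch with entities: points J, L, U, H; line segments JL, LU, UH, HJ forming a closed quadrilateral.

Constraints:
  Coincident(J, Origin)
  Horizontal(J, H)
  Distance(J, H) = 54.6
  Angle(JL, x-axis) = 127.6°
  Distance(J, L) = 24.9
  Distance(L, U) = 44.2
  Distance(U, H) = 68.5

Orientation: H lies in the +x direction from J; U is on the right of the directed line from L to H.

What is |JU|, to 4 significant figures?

25.92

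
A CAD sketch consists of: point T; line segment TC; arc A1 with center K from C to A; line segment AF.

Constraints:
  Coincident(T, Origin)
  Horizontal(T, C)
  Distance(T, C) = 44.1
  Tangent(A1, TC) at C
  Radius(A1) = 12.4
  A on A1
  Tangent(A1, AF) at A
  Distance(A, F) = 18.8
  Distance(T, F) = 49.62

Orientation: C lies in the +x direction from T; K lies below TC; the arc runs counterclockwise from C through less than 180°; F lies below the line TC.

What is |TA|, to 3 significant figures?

35.5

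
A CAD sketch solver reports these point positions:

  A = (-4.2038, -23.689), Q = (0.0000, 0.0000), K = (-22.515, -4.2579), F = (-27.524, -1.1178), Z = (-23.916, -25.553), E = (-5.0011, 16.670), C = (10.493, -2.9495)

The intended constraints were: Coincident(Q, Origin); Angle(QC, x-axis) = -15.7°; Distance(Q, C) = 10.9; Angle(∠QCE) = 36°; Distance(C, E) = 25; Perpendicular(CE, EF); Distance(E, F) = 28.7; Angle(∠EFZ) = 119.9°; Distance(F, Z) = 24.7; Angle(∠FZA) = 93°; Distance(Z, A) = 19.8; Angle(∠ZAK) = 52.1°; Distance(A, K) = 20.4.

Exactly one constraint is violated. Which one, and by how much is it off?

Distance(A, K) = 20.4 — off by 6.30.

Q = (0.00, 0.00) ✓; QC at -15.70° ✓; |QC| = 10.90 ✓; ∠QCE = 36.00° ✓; |CE| = 25.00 ✓; ∠(CE, EF) = 90.00° ✓; |EF| = 28.70 ✓; ∠EFZ = 119.9° ✓; |FZ| = 24.70 ✓; ∠FZA = 93.00° ✓; |ZA| = 19.80 ✓; ∠ZAK = 52.10° ✓; |AK| = 26.70 ✗.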